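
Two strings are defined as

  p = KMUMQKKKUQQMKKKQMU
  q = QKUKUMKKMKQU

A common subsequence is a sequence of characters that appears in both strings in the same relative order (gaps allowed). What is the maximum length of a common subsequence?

One common subsequence of length 10: K (p #1, q #2) → U (p #3, q #3) → K (p #8, q #4) → U (p #9, q #5) → M (p #12, q #6) → K (p #13, q #7) → K (p #14, q #8) → K (p #15, q #10) → Q (p #16, q #11) → U (p #18, q #12). The LCS DP gives dp[18][12] = 10, so this is optimal.

10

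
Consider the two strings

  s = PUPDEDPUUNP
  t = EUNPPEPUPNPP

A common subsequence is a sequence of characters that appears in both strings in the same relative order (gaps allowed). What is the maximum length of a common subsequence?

7

Match P (s #1, t #4), P (s #3, t #5), E (s #5, t #6), P (s #7, t #7), U (s #8, t #8), N (s #10, t #10), P (s #11, t #12) — 7 characters in the same relative order in both. dp[11][12] = 7 confirms this is the maximum.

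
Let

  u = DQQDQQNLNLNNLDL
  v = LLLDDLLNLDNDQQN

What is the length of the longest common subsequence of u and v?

7

Taking D (u #1, v #4); then D (u #4, v #5); then L (u #8, v #7); then N (u #9, v #8); then L (u #10, v #9); then N (u #11, v #11); then N (u #12, v #15) gives a common subsequence of length 7. The LCS DP gives dp[15][15] = 7, so this is optimal.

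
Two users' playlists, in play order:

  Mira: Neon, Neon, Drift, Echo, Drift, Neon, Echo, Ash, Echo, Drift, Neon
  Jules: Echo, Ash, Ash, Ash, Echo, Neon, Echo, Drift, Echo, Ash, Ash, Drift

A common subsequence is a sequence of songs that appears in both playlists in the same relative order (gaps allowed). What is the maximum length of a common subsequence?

6

Match Neon (Mira #2, Jules #6), then Echo (Mira #4, Jules #7), then Drift (Mira #5, Jules #8), then Echo (Mira #7, Jules #9), then Ash (Mira #8, Jules #11), then Drift (Mira #10, Jules #12) — 6 songs in the same relative order in both, and the DP table's final entry dp[11][12] is also 6, so no common subsequence is longer.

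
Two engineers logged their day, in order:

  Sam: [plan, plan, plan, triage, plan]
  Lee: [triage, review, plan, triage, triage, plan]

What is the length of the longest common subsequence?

Taking plan at Sam[1]=Lee[3]; then triage at Sam[4]=Lee[5]; then plan at Sam[5]=Lee[6] gives a common subsequence of length 3. The LCS DP gives dp[5][6] = 3, so this is optimal.

3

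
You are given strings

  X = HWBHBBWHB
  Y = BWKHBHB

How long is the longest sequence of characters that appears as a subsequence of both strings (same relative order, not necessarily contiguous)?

5

Let dp[i][j] be the LCS length of the first i characters of X and the first j characters of Y. dp[i][j] = dp[i-1][j-1]+1 when the i-th and j-th characters match, else max(dp[i-1][j], dp[i][j-1]).
    ·  B  W  K  H  B  H  B
 ·  0  0  0  0  0  0  0  0
 H  0  0  0  0  1  1  1  1
 W  0  0  1  1  1  1  1  1
 B  0  1  1  1  1  2  2  2
 H  0  1  1  1  2  2  3  3
 B  0  1  1  1  2  3  3  4
 B  0  1  1  1  2  3  3  4
 W  0  1  2  2  2  3  3  4
 H  0  1  2  2  3  3  4  4
 B  0  1  2  2  3  4  4  5
dp[9][7] = 5. One LCS (by backtracking along matches): WHBHB.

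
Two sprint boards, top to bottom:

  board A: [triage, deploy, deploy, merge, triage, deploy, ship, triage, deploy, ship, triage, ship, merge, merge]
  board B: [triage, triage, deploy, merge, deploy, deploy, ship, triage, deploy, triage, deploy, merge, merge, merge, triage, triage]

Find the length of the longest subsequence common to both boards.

10

Taking triage at board A[1]=board B[2]; then deploy at board A[2]=board B[3]; then deploy at board A[3]=board B[5]; then deploy at board A[6]=board B[6]; then ship at board A[7]=board B[7]; then triage at board A[8]=board B[8]; then deploy at board A[9]=board B[9]; then triage at board A[11]=board B[10]; then merge at board A[13]=board B[13]; then merge at board A[14]=board B[14] gives a common subsequence of length 10. The LCS DP gives dp[14][16] = 10, so this is optimal.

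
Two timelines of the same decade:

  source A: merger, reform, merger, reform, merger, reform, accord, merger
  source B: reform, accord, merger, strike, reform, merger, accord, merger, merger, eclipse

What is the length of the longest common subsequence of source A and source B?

6

Pick reform at source A[2]=source B[1], merger at source A[3]=source B[3], reform at source A[4]=source B[5], merger at source A[5]=source B[6], accord at source A[7]=source B[7], merger at source A[8]=source B[9]; all 6 events appear in both, in order. Since dp[8][10] = 6, nothing longer is possible.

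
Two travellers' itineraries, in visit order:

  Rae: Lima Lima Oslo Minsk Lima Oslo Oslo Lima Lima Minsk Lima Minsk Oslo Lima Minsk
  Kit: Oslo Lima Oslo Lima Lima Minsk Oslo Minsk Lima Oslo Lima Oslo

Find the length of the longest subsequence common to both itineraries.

9

Taking Oslo at Rae[3]=Kit[1], then Lima at Rae[5]=Kit[2], then Oslo at Rae[7]=Kit[3], then Lima at Rae[8]=Kit[4], then Lima at Rae[9]=Kit[5], then Minsk at Rae[10]=Kit[8], then Lima at Rae[11]=Kit[9], then Oslo at Rae[13]=Kit[10], then Lima at Rae[14]=Kit[11] gives a common subsequence of length 9. Since dp[15][12] = 9, nothing longer is possible.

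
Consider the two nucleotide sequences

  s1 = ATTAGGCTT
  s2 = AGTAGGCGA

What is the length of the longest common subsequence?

Pick A (s1 #1, s2 #1); then T (s1 #3, s2 #3); then A (s1 #4, s2 #4); then G (s1 #5, s2 #5); then G (s1 #6, s2 #6); then C (s1 #7, s2 #7); all 6 bases appear in both, in order. Since dp[9][9] = 6, nothing longer is possible.

6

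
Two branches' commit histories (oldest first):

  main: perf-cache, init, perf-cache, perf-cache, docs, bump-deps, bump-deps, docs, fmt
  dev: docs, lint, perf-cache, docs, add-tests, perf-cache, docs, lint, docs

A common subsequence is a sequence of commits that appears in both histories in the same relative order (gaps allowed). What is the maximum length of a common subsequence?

Match perf-cache [1,3], perf-cache [4,6], docs [5,7], docs [8,9] — 4 commits in the same relative order in both. Since dp[9][9] = 4, nothing longer is possible.

4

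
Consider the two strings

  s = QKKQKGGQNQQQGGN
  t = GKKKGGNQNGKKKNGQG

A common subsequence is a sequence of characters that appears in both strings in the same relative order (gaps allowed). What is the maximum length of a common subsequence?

9

One common subsequence of length 9: K (s #2, t #2), K (s #3, t #3), K (s #5, t #4), G (s #6, t #5), G (s #7, t #6), Q (s #8, t #8), N (s #9, t #14), Q (s #12, t #16), G (s #14, t #17). dp[15][17] = 9 confirms this is the maximum.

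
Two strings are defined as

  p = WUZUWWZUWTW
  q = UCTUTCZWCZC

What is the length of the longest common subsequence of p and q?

Match U (p #2, q #4) → Z (p #3, q #7) → W (p #5, q #8) → Z (p #7, q #10) — 4 characters in the same relative order in both. The LCS DP gives dp[11][11] = 4, so this is optimal.

4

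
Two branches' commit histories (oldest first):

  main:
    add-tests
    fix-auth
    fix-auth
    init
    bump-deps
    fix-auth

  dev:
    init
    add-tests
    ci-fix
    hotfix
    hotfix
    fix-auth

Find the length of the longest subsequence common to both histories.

2

Pick add-tests [1,2] → fix-auth [6,6]; all 2 commits appear in both, in order. dp[6][6] = 2 confirms this is the maximum.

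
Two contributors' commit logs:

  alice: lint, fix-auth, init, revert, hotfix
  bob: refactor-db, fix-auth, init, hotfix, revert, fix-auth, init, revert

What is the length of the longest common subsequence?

3

One common subsequence of length 3: fix-auth (alice #2, bob #6) → init (alice #3, bob #7) → revert (alice #4, bob #8). Since dp[5][8] = 3, nothing longer is possible.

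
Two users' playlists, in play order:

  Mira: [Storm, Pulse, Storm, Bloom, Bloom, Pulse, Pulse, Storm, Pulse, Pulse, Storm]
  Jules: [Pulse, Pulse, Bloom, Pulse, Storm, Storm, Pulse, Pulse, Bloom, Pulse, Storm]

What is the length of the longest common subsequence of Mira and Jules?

7

Taking Pulse (Mira #2, Jules #2), Bloom (Mira #5, Jules #3), Pulse (Mira #6, Jules #4), Pulse (Mira #7, Jules #7), Pulse (Mira #9, Jules #8), Pulse (Mira #10, Jules #10), Storm (Mira #11, Jules #11) gives a common subsequence of length 7. Since dp[11][11] = 7, nothing longer is possible.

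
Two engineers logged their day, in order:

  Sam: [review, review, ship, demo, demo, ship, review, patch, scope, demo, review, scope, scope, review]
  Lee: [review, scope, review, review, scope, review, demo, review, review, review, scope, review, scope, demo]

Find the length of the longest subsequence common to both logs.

Taking review at Sam[1]=Lee[1]; then review at Sam[2]=Lee[3]; then review at Sam[7]=Lee[4]; then scope at Sam[9]=Lee[5]; then demo at Sam[10]=Lee[7]; then review at Sam[11]=Lee[10]; then scope at Sam[12]=Lee[11]; then scope at Sam[13]=Lee[13] gives a common subsequence of length 8. Since dp[14][14] = 8, nothing longer is possible.

8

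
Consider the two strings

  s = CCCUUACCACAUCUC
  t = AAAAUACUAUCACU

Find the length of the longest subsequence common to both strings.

One common subsequence of length 8: U at s[5]=t[5]; then A at s[6]=t[6]; then C at s[7]=t[7]; then A at s[9]=t[9]; then C at s[10]=t[11]; then A at s[11]=t[12]; then C at s[13]=t[13]; then U at s[14]=t[14]. dp[15][14] = 8 confirms this is the maximum.

8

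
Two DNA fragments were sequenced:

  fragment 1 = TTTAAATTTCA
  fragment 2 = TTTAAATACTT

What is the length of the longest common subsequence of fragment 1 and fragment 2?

9

Pick T (fragment 1 #1, fragment 2 #1); then T (fragment 1 #2, fragment 2 #2); then T (fragment 1 #3, fragment 2 #3); then A (fragment 1 #4, fragment 2 #4); then A (fragment 1 #5, fragment 2 #5); then A (fragment 1 #6, fragment 2 #6); then T (fragment 1 #7, fragment 2 #7); then T (fragment 1 #8, fragment 2 #10); then T (fragment 1 #9, fragment 2 #11); all 9 bases appear in both, in order. Since dp[11][11] = 9, nothing longer is possible.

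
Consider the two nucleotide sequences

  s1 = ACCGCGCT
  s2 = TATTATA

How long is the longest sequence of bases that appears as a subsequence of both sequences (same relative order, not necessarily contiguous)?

2

One common subsequence of length 2: A (s1 #1, s2 #5) → T (s1 #8, s2 #6). dp[8][7] = 2 confirms this is the maximum.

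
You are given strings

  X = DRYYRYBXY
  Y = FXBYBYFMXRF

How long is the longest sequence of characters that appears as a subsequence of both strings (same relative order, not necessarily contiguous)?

3

Pick Y [3,4], then Y [4,6], then R [5,10]; all 3 characters appear in both, in order. dp[9][11] = 3 confirms this is the maximum.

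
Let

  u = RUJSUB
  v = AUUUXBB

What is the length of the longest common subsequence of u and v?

Taking U (u #2, v #3), U (u #5, v #4), B (u #6, v #7) gives a common subsequence of length 3. dp[6][7] = 3 confirms this is the maximum.

3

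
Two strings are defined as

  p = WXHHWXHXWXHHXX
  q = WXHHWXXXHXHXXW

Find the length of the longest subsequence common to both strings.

Match W at p[1]=q[1]; then X at p[2]=q[2]; then H at p[3]=q[3]; then H at p[4]=q[4]; then W at p[5]=q[5]; then X at p[6]=q[6]; then X at p[8]=q[7]; then X at p[10]=q[8]; then H at p[11]=q[9]; then H at p[12]=q[11]; then X at p[13]=q[12]; then X at p[14]=q[13] — 12 characters in the same relative order in both, and the DP table's final entry dp[14][14] is also 12, so no common subsequence is longer.

12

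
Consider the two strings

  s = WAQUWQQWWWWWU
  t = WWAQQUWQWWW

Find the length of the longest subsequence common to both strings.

Let dp[i][j] be the LCS length of the first i characters of s and the first j characters of t. dp[i][j] = dp[i-1][j-1]+1 when the i-th and j-th characters match, else max(dp[i-1][j], dp[i][j-1]).
    ·  W  W  A  Q  Q  U  W  Q  W  W  W
 ·  0  0  0  0  0  0  0  0  0  0  0  0
 W  0  1  1  1  1  1  1  1  1  1  1  1
 A  0  1  1  2  2  2  2  2  2  2  2  2
 Q  0  1  1  2  3  3  3  3  3  3  3  3
 U  0  1  1  2  3  3  4  4  4  4  4  4
 W  0  1  2  2  3  3  4  5  5  5  5  5
 Q  0  1  2  2  3  4  4  5  6  6  6  6
 Q  0  1  2  2  3  4  4  5  6  6  6  6
 W  0  1  2  2  3  4  4  5  6  7  7  7
 W  0  1  2  2  3  4  4  5  6  7  8  8
 W  0  1  2  2  3  4  4  5  6  7  8  9
 W  0  1  2  2  3  4  4  5  6  7  8  9
 W  0  1  2  2  3  4  4  5  6  7  8  9
 U  0  1  2  2  3  4  5  5  6  7  8  9
dp[13][11] = 9. One LCS (by backtracking along matches): WAQUWQWWW.

9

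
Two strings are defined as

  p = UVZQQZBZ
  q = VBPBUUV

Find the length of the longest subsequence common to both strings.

Taking U [1,6] → V [2,7] gives a common subsequence of length 2. dp[8][7] = 2 confirms this is the maximum.

2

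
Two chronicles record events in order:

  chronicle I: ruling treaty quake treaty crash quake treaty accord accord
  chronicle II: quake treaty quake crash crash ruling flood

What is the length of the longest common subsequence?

Taking treaty (chronicle I #2, chronicle II #2) → quake (chronicle I #3, chronicle II #3) → crash (chronicle I #5, chronicle II #5) gives a common subsequence of length 3, and the DP table's final entry dp[9][7] is also 3, so no common subsequence is longer.

3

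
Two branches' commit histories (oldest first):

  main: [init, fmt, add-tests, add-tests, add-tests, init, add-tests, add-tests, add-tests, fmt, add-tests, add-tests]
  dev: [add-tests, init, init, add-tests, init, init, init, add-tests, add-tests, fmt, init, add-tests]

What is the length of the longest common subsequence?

Pick init at main[1]=dev[3], then add-tests at main[3]=dev[4], then init at main[6]=dev[7], then add-tests at main[8]=dev[8], then add-tests at main[9]=dev[9], then fmt at main[10]=dev[10], then add-tests at main[12]=dev[12]; all 7 commits appear in both, in order. The LCS DP gives dp[12][12] = 7, so this is optimal.

7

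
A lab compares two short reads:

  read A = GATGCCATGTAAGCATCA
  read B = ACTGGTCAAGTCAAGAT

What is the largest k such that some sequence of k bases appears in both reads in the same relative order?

Pick A (read A #2, read B #1), then T (read A #3, read B #3), then G (read A #4, read B #5), then C (read A #5, read B #7), then A (read A #7, read B #9), then G (read A #9, read B #10), then T (read A #10, read B #11), then A (read A #11, read B #13), then A (read A #12, read B #14), then G (read A #13, read B #15), then A (read A #15, read B #16), then T (read A #16, read B #17); all 12 bases appear in both, in order. Since dp[18][17] = 12, nothing longer is possible.

12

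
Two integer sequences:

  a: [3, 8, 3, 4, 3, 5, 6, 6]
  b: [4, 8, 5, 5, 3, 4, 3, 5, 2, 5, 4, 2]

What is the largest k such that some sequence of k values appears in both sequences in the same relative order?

5

Taking 8 [2,2], then 3 [3,5], then 4 [4,6], then 3 [5,7], then 5 [6,10] gives a common subsequence of length 5. The LCS DP gives dp[8][12] = 5, so this is optimal.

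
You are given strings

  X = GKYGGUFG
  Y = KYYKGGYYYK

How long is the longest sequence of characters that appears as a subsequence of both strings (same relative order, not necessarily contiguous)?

Taking K [2,1] → Y [3,3] → G [4,5] → G [5,6] gives a common subsequence of length 4. Since dp[8][10] = 4, nothing longer is possible.

4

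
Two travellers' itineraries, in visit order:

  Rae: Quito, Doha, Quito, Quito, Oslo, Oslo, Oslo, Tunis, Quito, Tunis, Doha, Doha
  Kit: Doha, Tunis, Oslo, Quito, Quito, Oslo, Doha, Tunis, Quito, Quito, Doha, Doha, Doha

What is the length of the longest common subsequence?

Pick Doha (Rae #2, Kit #1); then Quito (Rae #3, Kit #4); then Quito (Rae #4, Kit #5); then Oslo (Rae #5, Kit #6); then Tunis (Rae #8, Kit #8); then Quito (Rae #9, Kit #10); then Doha (Rae #11, Kit #12); then Doha (Rae #12, Kit #13); all 8 stops appear in both, in order. dp[12][13] = 8 confirms this is the maximum.

8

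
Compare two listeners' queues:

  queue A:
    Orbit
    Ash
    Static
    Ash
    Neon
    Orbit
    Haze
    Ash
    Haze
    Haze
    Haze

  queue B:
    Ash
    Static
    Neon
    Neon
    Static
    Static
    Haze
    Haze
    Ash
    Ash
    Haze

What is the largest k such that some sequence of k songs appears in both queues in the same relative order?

Pick Ash at queue A[2]=queue B[1] → Static at queue A[3]=queue B[2] → Neon at queue A[5]=queue B[4] → Haze at queue A[7]=queue B[8] → Ash at queue A[8]=queue B[10] → Haze at queue A[11]=queue B[11]; all 6 songs appear in both, in order, and the DP table's final entry dp[11][11] is also 6, so no common subsequence is longer.

6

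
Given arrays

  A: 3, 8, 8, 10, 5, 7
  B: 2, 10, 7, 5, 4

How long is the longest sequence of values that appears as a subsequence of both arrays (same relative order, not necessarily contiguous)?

2

Match 10 at A[4]=B[2], then 5 at A[5]=B[4] — 2 values in the same relative order in both. dp[6][5] = 2 confirms this is the maximum.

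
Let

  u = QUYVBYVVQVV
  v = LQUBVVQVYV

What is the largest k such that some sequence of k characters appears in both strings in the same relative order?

8

Let dp[i][j] be the LCS length of the first i characters of u and the first j characters of v. dp[i][j] = dp[i-1][j-1]+1 when the i-th and j-th characters match, else max(dp[i-1][j], dp[i][j-1]).
    ·  L  Q  U  B  V  V  Q  V  Y  V
 ·  0  0  0  0  0  0  0  0  0  0  0
 Q  0  0  1  1  1  1  1  1  1  1  1
 U  0  0  1  2  2  2  2  2  2  2  2
 Y  0  0  1  2  2  2  2  2  2  3  3
 V  0  0  1  2  2  3  3  3  3  3  4
 B  0  0  1  2  3  3  3  3  3  3  4
 Y  0  0  1  2  3  3  3  3  3  4  4
 V  0  0  1  2  3  4  4  4  4  4  5
 V  0  0  1  2  3  4  5  5  5  5  5
 Q  0  0  1  2  3  4  5  6  6  6  6
 V  0  0  1  2  3  4  5  6  7  7  7
 V  0  0  1  2  3  4  5  6  7  7  8
dp[11][10] = 8. One LCS (by backtracking along matches): QUBVVQVV.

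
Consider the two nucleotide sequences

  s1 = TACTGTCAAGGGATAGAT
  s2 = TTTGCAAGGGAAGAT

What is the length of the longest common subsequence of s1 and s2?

14

Pick T at s1[1]=s2[2] → T at s1[4]=s2[3] → G at s1[5]=s2[4] → C at s1[7]=s2[5] → A at s1[8]=s2[6] → A at s1[9]=s2[7] → G at s1[10]=s2[8] → G at s1[11]=s2[9] → G at s1[12]=s2[10] → A at s1[13]=s2[11] → A at s1[15]=s2[12] → G at s1[16]=s2[13] → A at s1[17]=s2[14] → T at s1[18]=s2[15]; all 14 bases appear in both, in order. Since dp[18][15] = 14, nothing longer is possible.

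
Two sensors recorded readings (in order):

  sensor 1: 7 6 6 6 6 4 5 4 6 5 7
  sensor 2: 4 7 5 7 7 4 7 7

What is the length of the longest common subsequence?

4

Match 7 at sensor 1[1]=sensor 2[2]; then 5 at sensor 1[7]=sensor 2[3]; then 4 at sensor 1[8]=sensor 2[6]; then 7 at sensor 1[11]=sensor 2[8] — 4 values in the same relative order in both. dp[11][8] = 4 confirms this is the maximum.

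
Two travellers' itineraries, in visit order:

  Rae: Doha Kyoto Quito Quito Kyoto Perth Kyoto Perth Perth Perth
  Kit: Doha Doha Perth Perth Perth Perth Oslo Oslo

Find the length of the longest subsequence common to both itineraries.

Pick Doha [1,2]; then Perth [6,3]; then Perth [8,4]; then Perth [9,5]; then Perth [10,6]; all 5 stops appear in both, in order. The LCS DP gives dp[10][8] = 5, so this is optimal.

5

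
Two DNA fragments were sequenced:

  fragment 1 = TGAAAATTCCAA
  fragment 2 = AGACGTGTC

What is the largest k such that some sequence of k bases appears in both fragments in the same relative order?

5

Let dp[i][j] be the LCS length of the first i bases of fragment 1 and the first j bases of fragment 2. dp[i][j] = dp[i-1][j-1]+1 when the i-th and j-th bases match, else max(dp[i-1][j], dp[i][j-1]).
    ·  A  G  A  C  G  T  G  T  C
 ·  0  0  0  0  0  0  0  0  0  0
 T  0  0  0  0  0  0  1  1  1  1
 G  0  0  1  1  1  1  1  2  2  2
 A  0  1  1  2  2  2  2  2  2  2
 A  0  1  1  2  2  2  2  2  2  2
 A  0  1  1  2  2  2  2  2  2  2
 A  0  1  1  2  2  2  2  2  2  2
 T  0  1  1  2  2  2  3  3  3  3
 T  0  1  1  2  2  2  3  3  4  4
 C  0  1  1  2  3  3  3  3  4  5
 C  0  1  1  2  3  3  3  3  4  5
 A  0  1  1  2  3  3  3  3  4  5
 A  0  1  1  2  3  3  3  3  4  5
dp[12][9] = 5. One LCS (by backtracking along matches): GATTC.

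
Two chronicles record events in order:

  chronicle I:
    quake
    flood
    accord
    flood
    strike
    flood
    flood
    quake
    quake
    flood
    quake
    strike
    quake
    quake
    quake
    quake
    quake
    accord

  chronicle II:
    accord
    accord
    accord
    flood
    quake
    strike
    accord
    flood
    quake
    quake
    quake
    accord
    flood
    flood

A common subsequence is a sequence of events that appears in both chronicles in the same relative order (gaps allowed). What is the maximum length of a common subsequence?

Taking accord at chronicle I[3]=chronicle II[3]; then flood at chronicle I[4]=chronicle II[4]; then strike at chronicle I[5]=chronicle II[6]; then flood at chronicle I[10]=chronicle II[8]; then quake at chronicle I[15]=chronicle II[9]; then quake at chronicle I[16]=chronicle II[10]; then quake at chronicle I[17]=chronicle II[11]; then accord at chronicle I[18]=chronicle II[12] gives a common subsequence of length 8, and the DP table's final entry dp[18][14] is also 8, so no common subsequence is longer.

8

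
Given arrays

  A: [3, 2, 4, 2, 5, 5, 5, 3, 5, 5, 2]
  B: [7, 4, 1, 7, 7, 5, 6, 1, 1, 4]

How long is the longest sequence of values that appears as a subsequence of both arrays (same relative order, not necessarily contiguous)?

2

Let dp[i][j] be the LCS length of the first i values of A and the first j values of B. dp[i][j] = dp[i-1][j-1]+1 when the i-th and j-th values match, else max(dp[i-1][j], dp[i][j-1]).
    ·  7  4  1  7  7  5  6  1  1  4
 ·  0  0  0  0  0  0  0  0  0  0  0
 3  0  0  0  0  0  0  0  0  0  0  0
 2  0  0  0  0  0  0  0  0  0  0  0
 4  0  0  1  1  1  1  1  1  1  1  1
 2  0  0  1  1  1  1  1  1  1  1  1
 5  0  0  1  1  1  1  2  2  2  2  2
 5  0  0  1  1  1  1  2  2  2  2  2
 5  0  0  1  1  1  1  2  2  2  2  2
 3  0  0  1  1  1  1  2  2  2  2  2
 5  0  0  1  1  1  1  2  2  2  2  2
 5  0  0  1  1  1  1  2  2  2  2  2
 2  0  0  1  1  1  1  2  2  2  2  2
dp[11][10] = 2. One LCS (by backtracking along matches): 4, 5.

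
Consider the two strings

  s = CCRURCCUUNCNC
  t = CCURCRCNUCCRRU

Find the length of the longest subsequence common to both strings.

9

Match C [1,1] → C [2,2] → U [4,3] → R [5,4] → C [6,5] → C [7,7] → U [9,9] → C [11,10] → C [13,11] — 9 characters in the same relative order in both, and the DP table's final entry dp[13][14] is also 9, so no common subsequence is longer.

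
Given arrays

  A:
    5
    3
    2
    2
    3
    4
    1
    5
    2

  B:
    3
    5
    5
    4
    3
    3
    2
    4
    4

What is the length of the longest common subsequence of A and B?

4

Let dp[i][j] be the LCS length of the first i values of A and the first j values of B. dp[i][j] = dp[i-1][j-1]+1 when the i-th and j-th values match, else max(dp[i-1][j], dp[i][j-1]).
    ·  3  5  5  4  3  3  2  4  4
 ·  0  0  0  0  0  0  0  0  0  0
 5  0  0  1  1  1  1  1  1  1  1
 3  0  1  1  1  1  2  2  2  2  2
 2  0  1  1  1  1  2  2  3  3  3
 2  0  1  1  1  1  2  2  3  3  3
 3  0  1  1  1  1  2  3  3  3  3
 4  0  1  1  1  2  2  3  3  4  4
 1  0  1  1  1  2  2  3  3  4  4
 5  0  1  2  2  2  2  3  3  4  4
 2  0  1  2  2  2  2  3  4  4  4
dp[9][9] = 4. One LCS (by backtracking along matches): 5, 3, 2, 4.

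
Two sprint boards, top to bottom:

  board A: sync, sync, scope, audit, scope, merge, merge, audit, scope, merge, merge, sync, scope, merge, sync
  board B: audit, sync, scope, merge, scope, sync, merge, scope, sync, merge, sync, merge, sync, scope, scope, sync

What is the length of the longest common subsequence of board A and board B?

Taking sync (board A #2, board B #2); then scope (board A #3, board B #3); then scope (board A #5, board B #5); then merge (board A #7, board B #7); then scope (board A #9, board B #8); then merge (board A #10, board B #10); then merge (board A #11, board B #12); then sync (board A #12, board B #13); then scope (board A #13, board B #15); then sync (board A #15, board B #16) gives a common subsequence of length 10. Since dp[15][16] = 10, nothing longer is possible.

10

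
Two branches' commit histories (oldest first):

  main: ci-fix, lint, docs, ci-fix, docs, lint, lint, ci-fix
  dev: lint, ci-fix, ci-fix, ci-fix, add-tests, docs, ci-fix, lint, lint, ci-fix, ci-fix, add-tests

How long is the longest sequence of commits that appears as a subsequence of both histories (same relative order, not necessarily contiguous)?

Taking ci-fix at main[1]=dev[4] → docs at main[3]=dev[6] → ci-fix at main[4]=dev[7] → lint at main[6]=dev[8] → lint at main[7]=dev[9] → ci-fix at main[8]=dev[11] gives a common subsequence of length 6, and the DP table's final entry dp[8][12] is also 6, so no common subsequence is longer.

6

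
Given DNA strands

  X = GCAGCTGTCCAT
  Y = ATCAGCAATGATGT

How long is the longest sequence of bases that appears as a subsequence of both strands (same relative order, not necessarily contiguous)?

Match C (X #2, Y #3); then A (X #3, Y #4); then G (X #4, Y #5); then C (X #5, Y #6); then T (X #6, Y #9); then G (X #7, Y #10); then T (X #8, Y #12); then T (X #12, Y #14) — 8 bases in the same relative order in both. Since dp[12][14] = 8, nothing longer is possible.

8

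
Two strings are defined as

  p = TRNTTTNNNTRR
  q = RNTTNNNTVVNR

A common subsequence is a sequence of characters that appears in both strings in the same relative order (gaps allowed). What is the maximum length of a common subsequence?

Let dp[i][j] be the LCS length of the first i characters of p and the first j characters of q. dp[i][j] = dp[i-1][j-1]+1 when the i-th and j-th characters match, else max(dp[i-1][j], dp[i][j-1]).
    ·  R  N  T  T  N  N  N  T  V  V  N  R
 ·  0  0  0  0  0  0  0  0  0  0  0  0  0
 T  0  0  0  1  1  1  1  1  1  1  1  1  1
 R  0  1  1  1  1  1  1  1  1  1  1  1  2
 N  0  1  2  2  2  2  2  2  2  2  2  2  2
 T  0  1  2  3  3  3  3  3  3  3  3  3  3
 T  0  1  2  3  4  4  4  4  4  4  4  4  4
 T  0  1  2  3  4  4  4  4  5  5  5  5  5
 N  0  1  2  3  4  5  5  5  5  5  5  6  6
 N  0  1  2  3  4  5  6  6  6  6  6  6  6
 N  0  1  2  3  4  5  6  7  7  7  7  7  7
 T  0  1  2  3  4  5  6  7  8  8  8  8  8
 R  0  1  2  3  4  5  6  7  8  8  8  8  9
 R  0  1  2  3  4  5  6  7  8  8  8  8  9
dp[12][12] = 9. One LCS (by backtracking along matches): RNTTNNNTR.

9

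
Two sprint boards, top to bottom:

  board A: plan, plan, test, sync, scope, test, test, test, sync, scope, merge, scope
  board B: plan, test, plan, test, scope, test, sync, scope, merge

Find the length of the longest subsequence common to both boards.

8

Taking plan [1,1]; then plan [2,3]; then test [3,4]; then scope [5,5]; then test [8,6]; then sync [9,7]; then scope [10,8]; then merge [11,9] gives a common subsequence of length 8. dp[12][9] = 8 confirms this is the maximum.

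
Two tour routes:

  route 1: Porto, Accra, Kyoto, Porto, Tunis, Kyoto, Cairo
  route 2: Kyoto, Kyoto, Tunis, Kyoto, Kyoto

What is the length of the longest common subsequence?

3

Taking Kyoto at route 1[3]=route 2[2] → Tunis at route 1[5]=route 2[3] → Kyoto at route 1[6]=route 2[5] gives a common subsequence of length 3. dp[7][5] = 3 confirms this is the maximum.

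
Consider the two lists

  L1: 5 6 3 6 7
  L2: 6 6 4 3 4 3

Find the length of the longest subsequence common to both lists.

Let dp[i][j] be the LCS length of the first i values of L1 and the first j values of L2. dp[i][j] = dp[i-1][j-1]+1 when the i-th and j-th values match, else max(dp[i-1][j], dp[i][j-1]).
    ·  6  6  4  3  4  3
 ·  0  0  0  0  0  0  0
 5  0  0  0  0  0  0  0
 6  0  1  1  1  1  1  1
 3  0  1  1  1  2  2  2
 6  0  1  2  2  2  2  2
 7  0  1  2  2  2  2  2
dp[5][6] = 2. One LCS (by backtracking along matches): 6, 3.

2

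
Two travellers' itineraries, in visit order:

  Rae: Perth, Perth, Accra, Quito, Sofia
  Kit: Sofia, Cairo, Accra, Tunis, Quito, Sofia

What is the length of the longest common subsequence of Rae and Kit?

3

One common subsequence of length 3: Accra (Rae #3, Kit #3), then Quito (Rae #4, Kit #5), then Sofia (Rae #5, Kit #6). dp[5][6] = 3 confirms this is the maximum.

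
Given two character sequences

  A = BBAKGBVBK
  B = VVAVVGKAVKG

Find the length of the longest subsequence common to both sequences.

4

Let dp[i][j] be the LCS length of the first i characters of A and the first j characters of B. dp[i][j] = dp[i-1][j-1]+1 when the i-th and j-th characters match, else max(dp[i-1][j], dp[i][j-1]).
    ·  V  V  A  V  V  G  K  A  V  K  G
 ·  0  0  0  0  0  0  0  0  0  0  0  0
 B  0  0  0  0  0  0  0  0  0  0  0  0
 B  0  0  0  0  0  0  0  0  0  0  0  0
 A  0  0  0  1  1  1  1  1  1  1  1  1
 K  0  0  0  1  1  1  1  2  2  2  2  2
 G  0  0  0  1  1  1  2  2  2  2  2  3
 B  0  0  0  1  1  1  2  2  2  2  2  3
 V  0  1  1  1  2  2  2  2  2  3  3  3
 B  0  1  1  1  2  2  2  2  2  3  3  3
 K  0  1  1  1  2  2  2  3  3  3  4  4
dp[9][11] = 4. One LCS (by backtracking along matches): AKVK.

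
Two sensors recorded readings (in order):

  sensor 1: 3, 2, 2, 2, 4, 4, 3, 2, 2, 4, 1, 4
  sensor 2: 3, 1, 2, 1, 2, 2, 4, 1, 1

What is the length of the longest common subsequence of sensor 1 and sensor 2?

6

One common subsequence of length 6: 3 [1,1]; then 2 [2,3]; then 2 [3,5]; then 2 [4,6]; then 4 [5,7]; then 1 [11,9]. The LCS DP gives dp[12][9] = 6, so this is optimal.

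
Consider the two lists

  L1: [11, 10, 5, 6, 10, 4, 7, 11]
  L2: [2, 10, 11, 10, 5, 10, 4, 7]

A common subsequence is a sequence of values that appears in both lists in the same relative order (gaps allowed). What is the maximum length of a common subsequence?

Taking 11 at L1[1]=L2[3], 10 at L1[2]=L2[4], 5 at L1[3]=L2[5], 10 at L1[5]=L2[6], 4 at L1[6]=L2[7], 7 at L1[7]=L2[8] gives a common subsequence of length 6. Since dp[8][8] = 6, nothing longer is possible.

6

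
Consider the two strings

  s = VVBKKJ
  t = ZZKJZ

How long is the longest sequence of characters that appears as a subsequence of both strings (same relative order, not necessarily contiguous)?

2

Let dp[i][j] be the LCS length of the first i characters of s and the first j characters of t. dp[i][j] = dp[i-1][j-1]+1 when the i-th and j-th characters match, else max(dp[i-1][j], dp[i][j-1]).
    ·  Z  Z  K  J  Z
 ·  0  0  0  0  0  0
 V  0  0  0  0  0  0
 V  0  0  0  0  0  0
 B  0  0  0  0  0  0
 K  0  0  0  1  1  1
 K  0  0  0  1  1  1
 J  0  0  0  1  2  2
dp[6][5] = 2. One LCS (by backtracking along matches): KJ.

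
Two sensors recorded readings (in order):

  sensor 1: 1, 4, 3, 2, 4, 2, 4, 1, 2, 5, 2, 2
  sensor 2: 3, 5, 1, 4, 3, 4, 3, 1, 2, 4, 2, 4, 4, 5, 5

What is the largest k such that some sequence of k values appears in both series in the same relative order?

8

Match 1 [1,3]; then 4 [2,6]; then 3 [3,7]; then 2 [4,9]; then 4 [5,10]; then 2 [6,11]; then 4 [7,13]; then 5 [10,15] — 8 values in the same relative order in both, and the DP table's final entry dp[12][15] is also 8, so no common subsequence is longer.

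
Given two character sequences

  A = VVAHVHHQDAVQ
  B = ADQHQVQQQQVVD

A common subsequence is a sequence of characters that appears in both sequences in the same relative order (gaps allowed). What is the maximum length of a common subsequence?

5

Pick A at A[3]=B[1] → H at A[4]=B[4] → V at A[5]=B[6] → Q at A[8]=B[10] → D at A[9]=B[13]; all 5 characters appear in both, in order. dp[12][13] = 5 confirms this is the maximum.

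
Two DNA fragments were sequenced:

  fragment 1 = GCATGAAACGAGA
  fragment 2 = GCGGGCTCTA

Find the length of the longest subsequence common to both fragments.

6

Let dp[i][j] be the LCS length of the first i bases of fragment 1 and the first j bases of fragment 2. dp[i][j] = dp[i-1][j-1]+1 when the i-th and j-th bases match, else max(dp[i-1][j], dp[i][j-1]).
    ·  G  C  G  G  G  C  T  C  T  A
 ·  0  0  0  0  0  0  0  0  0  0  0
 G  0  1  1  1  1  1  1  1  1  1  1
 C  0  1  2  2  2  2  2  2  2  2  2
 A  0  1  2  2  2  2  2  2  2  2  3
 T  0  1  2  2  2  2  2  3  3  3  3
 G  0  1  2  3  3  3  3  3  3  3  3
 A  0  1  2  3  3  3  3  3  3  3  4
 A  0  1  2  3  3  3  3  3  3  3  4
 A  0  1  2  3  3  3  3  3  3  3  4
 C  0  1  2  3  3  3  4  4  4  4  4
 G  0  1  2  3  4  4  4  4  4  4  4
 A  0  1  2  3  4  4  4  4  4  4  5
 G  0  1  2  3  4  5  5  5  5  5  5
 A  0  1  2  3  4  5  5  5  5  5  6
dp[13][10] = 6. One LCS (by backtracking along matches): GCGGGA.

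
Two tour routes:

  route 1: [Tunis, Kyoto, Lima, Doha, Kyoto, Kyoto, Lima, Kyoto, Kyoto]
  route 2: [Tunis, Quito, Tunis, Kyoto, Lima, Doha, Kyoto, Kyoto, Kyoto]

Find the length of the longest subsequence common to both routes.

7

One common subsequence of length 7: Tunis (route 1 #1, route 2 #3) → Kyoto (route 1 #2, route 2 #4) → Lima (route 1 #3, route 2 #5) → Doha (route 1 #4, route 2 #6) → Kyoto (route 1 #6, route 2 #7) → Kyoto (route 1 #8, route 2 #8) → Kyoto (route 1 #9, route 2 #9). dp[9][9] = 7 confirms this is the maximum.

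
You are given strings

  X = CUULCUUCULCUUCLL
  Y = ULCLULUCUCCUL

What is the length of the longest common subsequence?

10

Pick U at X[3]=Y[1] → L at X[4]=Y[2] → C at X[5]=Y[3] → U at X[6]=Y[5] → U at X[7]=Y[7] → C at X[8]=Y[8] → U at X[9]=Y[9] → C at X[11]=Y[11] → U at X[13]=Y[12] → L at X[16]=Y[13]; all 10 characters appear in both, in order, and the DP table's final entry dp[16][13] is also 10, so no common subsequence is longer.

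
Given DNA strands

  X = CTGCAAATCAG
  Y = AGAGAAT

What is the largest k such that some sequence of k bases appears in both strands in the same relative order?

5

Taking G [3,2]; then A [5,3]; then A [6,5]; then A [7,6]; then T [8,7] gives a common subsequence of length 5. dp[11][7] = 5 confirms this is the maximum.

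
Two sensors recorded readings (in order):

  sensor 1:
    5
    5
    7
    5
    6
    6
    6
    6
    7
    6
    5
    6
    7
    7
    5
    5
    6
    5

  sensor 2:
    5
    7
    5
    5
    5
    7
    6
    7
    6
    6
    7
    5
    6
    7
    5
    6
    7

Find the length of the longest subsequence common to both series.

12

Taking 5 (sensor 1 #1, sensor 2 #4), 5 (sensor 1 #2, sensor 2 #5), 7 (sensor 1 #3, sensor 2 #6), 6 (sensor 1 #5, sensor 2 #7), 6 (sensor 1 #7, sensor 2 #9), 6 (sensor 1 #8, sensor 2 #10), 7 (sensor 1 #9, sensor 2 #11), 5 (sensor 1 #11, sensor 2 #12), 6 (sensor 1 #12, sensor 2 #13), 7 (sensor 1 #14, sensor 2 #14), 5 (sensor 1 #16, sensor 2 #15), 6 (sensor 1 #17, sensor 2 #16) gives a common subsequence of length 12. dp[18][17] = 12 confirms this is the maximum.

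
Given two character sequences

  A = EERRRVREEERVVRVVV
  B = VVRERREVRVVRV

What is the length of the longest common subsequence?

One common subsequence of length 9: E at A[2]=B[4] → R at A[3]=B[5] → R at A[4]=B[6] → V at A[6]=B[8] → R at A[11]=B[9] → V at A[12]=B[10] → V at A[13]=B[11] → R at A[14]=B[12] → V at A[17]=B[13], and the DP table's final entry dp[17][13] is also 9, so no common subsequence is longer.

9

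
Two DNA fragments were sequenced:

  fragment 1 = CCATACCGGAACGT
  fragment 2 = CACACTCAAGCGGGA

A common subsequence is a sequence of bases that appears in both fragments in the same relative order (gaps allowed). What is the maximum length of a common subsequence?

9

One common subsequence of length 9: C [1,1]; then C [2,3]; then A [3,4]; then T [4,6]; then A [5,9]; then C [6,11]; then G [8,13]; then G [9,14]; then A [11,15], and the DP table's final entry dp[14][15] is also 9, so no common subsequence is longer.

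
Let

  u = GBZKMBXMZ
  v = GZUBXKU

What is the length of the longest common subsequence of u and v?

4

Taking G (u #1, v #1), then Z (u #3, v #2), then B (u #6, v #4), then X (u #7, v #5) gives a common subsequence of length 4, and the DP table's final entry dp[9][7] is also 4, so no common subsequence is longer.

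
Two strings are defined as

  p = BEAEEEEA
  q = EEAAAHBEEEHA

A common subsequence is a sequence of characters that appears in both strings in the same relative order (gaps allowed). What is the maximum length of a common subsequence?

Pick E (p #2, q #2), A (p #3, q #5), E (p #4, q #8), E (p #5, q #9), E (p #6, q #10), A (p #8, q #12); all 6 characters appear in both, in order, and the DP table's final entry dp[8][12] is also 6, so no common subsequence is longer.

6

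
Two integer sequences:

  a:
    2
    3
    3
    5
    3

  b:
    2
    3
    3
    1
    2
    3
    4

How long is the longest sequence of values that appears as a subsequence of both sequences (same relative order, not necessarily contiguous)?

4

Let dp[i][j] be the LCS length of the first i values of a and the first j values of b. dp[i][j] = dp[i-1][j-1]+1 when the i-th and j-th values match, else max(dp[i-1][j], dp[i][j-1]).
    ·  2  3  3  1  2  3  4
 ·  0  0  0  0  0  0  0  0
 2  0  1  1  1  1  1  1  1
 3  0  1  2  2  2  2  2  2
 3  0  1  2  3  3  3  3  3
 5  0  1  2  3  3  3  3  3
 3  0  1  2  3  3  3  4  4
dp[5][7] = 4. One LCS (by backtracking along matches): 2, 3, 3, 3.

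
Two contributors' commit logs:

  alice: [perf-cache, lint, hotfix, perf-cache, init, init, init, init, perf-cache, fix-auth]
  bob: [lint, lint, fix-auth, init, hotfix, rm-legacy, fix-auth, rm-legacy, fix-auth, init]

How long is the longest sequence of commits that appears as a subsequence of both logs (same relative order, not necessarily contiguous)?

Taking lint [2,2] → hotfix [3,5] → init [8,10] gives a common subsequence of length 3. The LCS DP gives dp[10][10] = 3, so this is optimal.

3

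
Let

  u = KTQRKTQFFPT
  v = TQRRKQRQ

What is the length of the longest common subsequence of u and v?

Let dp[i][j] be the LCS length of the first i characters of u and the first j characters of v. dp[i][j] = dp[i-1][j-1]+1 when the i-th and j-th characters match, else max(dp[i-1][j], dp[i][j-1]).
    ·  T  Q  R  R  K  Q  R  Q
 ·  0  0  0  0  0  0  0  0  0
 K  0  0  0  0  0  1  1  1  1
 T  0  1  1  1  1  1  1  1  1
 Q  0  1  2  2  2  2  2  2  2
 R  0  1  2  3  3  3  3  3  3
 K  0  1  2  3  3  4  4  4  4
 T  0  1  2  3  3  4  4  4  4
 Q  0  1  2  3  3  4  5  5  5
 F  0  1  2  3  3  4  5  5  5
 F  0  1  2  3  3  4  5  5  5
 P  0  1  2  3  3  4  5  5  5
 T  0  1  2  3  3  4  5  5  5
dp[11][8] = 5. One LCS (by backtracking along matches): TQRKQ.

5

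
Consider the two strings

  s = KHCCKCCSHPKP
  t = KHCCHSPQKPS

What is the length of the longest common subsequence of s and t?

Let dp[i][j] be the LCS length of the first i characters of s and the first j characters of t. dp[i][j] = dp[i-1][j-1]+1 when the i-th and j-th characters match, else max(dp[i-1][j], dp[i][j-1]).
    ·  K  H  C  C  H  S  P  Q  K  P  S
 ·  0  0  0  0  0  0  0  0  0  0  0  0
 K  0  1  1  1  1  1  1  1  1  1  1  1
 H  0  1  2  2  2  2  2  2  2  2  2  2
 C  0  1  2  3  3  3  3  3  3  3  3  3
 C  0  1  2  3  4  4  4  4  4  4  4  4
 K  0  1  2  3  4  4  4  4  4  5  5  5
 C  0  1  2  3  4  4  4  4  4  5  5  5
 C  0  1  2  3  4  4  4  4  4  5  5  5
 S  0  1  2  3  4  4  5  5  5  5  5  6
 H  0  1  2  3  4  5  5  5  5  5  5  6
 P  0  1  2  3  4  5  5  6  6  6  6  6
 K  0  1  2  3  4  5  5  6  6  7  7  7
 P  0  1  2  3  4  5  5  6  6  7  8  8
dp[12][11] = 8. One LCS (by backtracking along matches): KHCCSPKP.

8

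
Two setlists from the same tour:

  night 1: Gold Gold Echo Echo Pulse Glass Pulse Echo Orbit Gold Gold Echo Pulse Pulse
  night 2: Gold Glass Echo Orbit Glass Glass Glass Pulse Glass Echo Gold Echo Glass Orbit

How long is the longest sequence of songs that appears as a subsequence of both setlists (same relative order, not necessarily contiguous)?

Pick Gold at night 1[1]=night 2[1] → Echo at night 1[3]=night 2[3] → Pulse at night 1[5]=night 2[8] → Glass at night 1[6]=night 2[9] → Echo at night 1[8]=night 2[10] → Gold at night 1[11]=night 2[11] → Echo at night 1[12]=night 2[12]; all 7 songs appear in both, in order. dp[14][14] = 7 confirms this is the maximum.

7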